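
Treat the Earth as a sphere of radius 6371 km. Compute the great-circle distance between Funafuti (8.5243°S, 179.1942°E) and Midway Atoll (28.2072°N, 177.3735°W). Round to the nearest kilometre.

Δλ = -177.3735 − 179.1942 = -356.5677°; wrapped into (−180°, 180°]: 3.4323°.
Δφ = 28.2072 − -8.5243 = 36.7315°.
a = sin²(Δφ/2) + cos φ₁ · cos φ₂ · sin²(Δλ/2) = 0.100058.
c = 2·atan2(√a, √(1−a)) = 0.64369 rad → d = 6371·c ≈ 4100.98 km.

4101 km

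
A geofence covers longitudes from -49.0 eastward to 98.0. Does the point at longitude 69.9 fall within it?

Yes

Band width going east from -49.0° to +98.0°: ((98.0 − -49.0) mod 360) = 147.0°.
Offset of +69.9° east of the west edge: ((69.9 − -49.0) mod 360) = 118.9°.
118.9° ≤ 147.0° ⇒ inside.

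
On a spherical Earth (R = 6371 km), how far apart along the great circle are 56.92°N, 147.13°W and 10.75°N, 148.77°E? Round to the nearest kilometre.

Δλ = 148.77 − -147.13 = 295.90°; wrapped into (−180°, 180°]: -64.10°.
Δφ = 10.75 − 56.92 = -46.17°.
a = sin²(Δφ/2) + cos φ₁ · cos φ₂ · sin²(Δλ/2) = 0.304742.
c = 2·atan2(√a, √(1−a)) = 1.16960 rad → d = 6371·c ≈ 7451.54 km.

7452 km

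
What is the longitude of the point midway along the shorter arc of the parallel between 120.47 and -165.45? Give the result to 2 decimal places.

Signed shortest Δλ from +120.47° to -165.45° is +74.08°.
Midpoint longitude = +120.47° + (+74.08°)/2 = +120.47° + 37.04° = +157.51°.
(The naïve average (+120.47 + -165.45)/2 = -22.49° is on the wrong side of the globe.)

+157.51°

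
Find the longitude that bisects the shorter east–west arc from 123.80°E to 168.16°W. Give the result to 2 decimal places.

157.82°E

Signed shortest Δλ from +123.80° to -168.16° is +68.04°.
Midpoint longitude = +123.80° + (+68.04°)/2 = +123.80° + 34.02° = +157.82°.
(The naïve average (+123.80 + -168.16)/2 = -22.18° is on the wrong side of the globe.)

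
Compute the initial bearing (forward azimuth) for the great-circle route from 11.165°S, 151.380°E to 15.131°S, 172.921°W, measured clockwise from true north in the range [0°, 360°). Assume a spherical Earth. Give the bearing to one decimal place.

100.5°

Δλ = -172.921 − 151.380 = -324.301°; wrapped into (−180°, 180°]: 35.699°.
θ = atan2( sin Δλ · cos φ₂ , cos φ₁ · sin φ₂ − sin φ₁ · cos φ₂ · cos Δλ )
  = atan2(0.56330, -0.10429) = 100.489° → normalised to [0°, 360°): 100.489°.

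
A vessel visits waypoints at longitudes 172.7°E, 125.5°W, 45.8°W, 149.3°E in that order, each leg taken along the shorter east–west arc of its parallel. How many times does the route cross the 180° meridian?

2

Leg 1: +172.7° → -125.5°, shortest Δλ = 61.8° (east) — crosses 180°.
Leg 2: -125.5° → -45.8°, shortest Δλ = 79.7° (east) — does not cross 180°.
Leg 3: -45.8° → +149.3°, shortest Δλ = -164.9° (west) — crosses 180°.
Total crossings: 2.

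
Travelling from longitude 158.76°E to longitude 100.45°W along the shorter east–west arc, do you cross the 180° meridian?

Naïve |-100.45 − 158.76| = 259.21° > 180°, so the shorter arc goes the other way round — across 180°.
Signed shortest Δλ = ((-100.45 − 158.76 + 180) mod 360) − 180 = 100.79°.
Going east by 100.79° from +158.76° passes through 180° before reaching -100.45°.

Yes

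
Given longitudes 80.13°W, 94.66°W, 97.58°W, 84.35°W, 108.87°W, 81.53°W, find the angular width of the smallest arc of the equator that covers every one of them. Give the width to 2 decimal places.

Sort the longitudes: -108.87°, -97.58°, -94.66°, -84.35°, -81.53°, -80.13°.
Eastward gaps between consecutive values (wrapping around): 11.29°, 2.92°, 10.31°, 2.82°, 1.40°, 331.26°.
Largest gap = 331.26° ⇒ minimal covering band is its complement: 360° − 331.26° = 28.74°.
Band runs from -108.87° eastward to -80.13°.

28.74°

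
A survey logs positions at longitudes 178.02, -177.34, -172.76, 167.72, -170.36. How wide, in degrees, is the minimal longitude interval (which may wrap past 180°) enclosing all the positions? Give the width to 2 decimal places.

21.92°

Sort the longitudes: -177.34°, -172.76°, -170.36°, +167.72°, +178.02°.
Eastward gaps between consecutive values (wrapping around): 4.58°, 2.40°, 338.08°, 10.30°, 4.64°.
Largest gap = 338.08° ⇒ minimal covering band is its complement: 360° − 338.08° = 21.92°.
Band runs from +167.72° eastward to -170.36°, crossing the antimeridian.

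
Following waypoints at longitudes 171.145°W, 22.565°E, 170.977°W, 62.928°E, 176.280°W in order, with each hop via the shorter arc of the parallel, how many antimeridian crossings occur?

Leg 1: -171.145° → +22.565°, shortest Δλ = -166.29° (west) — crosses 180°.
Leg 2: +22.565° → -170.977°, shortest Δλ = 166.458° (east) — crosses 180°.
Leg 3: -170.977° → +62.928°, shortest Δλ = -126.095° (west) — crosses 180°.
Leg 4: +62.928° → -176.280°, shortest Δλ = 120.792° (east) — crosses 180°.
Total crossings: 4.

4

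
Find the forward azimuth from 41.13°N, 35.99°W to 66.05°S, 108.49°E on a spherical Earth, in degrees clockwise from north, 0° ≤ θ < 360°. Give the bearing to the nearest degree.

153°

Δλ = 108.49 − -35.99 = 144.48°.
θ = atan2( sin Δλ · cos φ₂ , cos φ₁ · sin φ₂ − sin φ₁ · cos φ₂ · cos Δλ )
  = atan2(0.23585, -0.47104) = 153.403° → normalised to [0°, 360°): 153.403°.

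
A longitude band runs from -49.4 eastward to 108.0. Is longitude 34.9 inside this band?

Band width going east from -49.4° to +108.0°: ((108.0 − -49.4) mod 360) = 157.4°.
Offset of +34.9° east of the west edge: ((34.9 − -49.4) mod 360) = 84.3°.
84.3° ≤ 157.4° ⇒ inside.

Yes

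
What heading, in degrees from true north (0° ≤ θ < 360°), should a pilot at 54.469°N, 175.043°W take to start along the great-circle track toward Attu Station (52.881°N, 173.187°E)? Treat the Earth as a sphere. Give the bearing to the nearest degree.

Δλ = 173.187 − -175.043 = 348.230°; wrapped into (−180°, 180°]: -11.770°.
θ = atan2( sin Δλ · cos φ₂ , cos φ₁ · sin φ₂ − sin φ₁ · cos φ₂ · cos Δλ )
  = atan2(-0.12310, -0.01739) = -98.039° → normalised to [0°, 360°): 261.961°.

262°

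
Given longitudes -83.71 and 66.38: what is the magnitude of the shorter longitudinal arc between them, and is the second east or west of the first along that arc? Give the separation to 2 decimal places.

150.09° east

Raw difference: 66.38 − -83.71 = 150.09°.
Normalise into (−180°, 180°]: 150.09° stays 150.09°.
Positive ⇒ the second point lies to the east; separation 150.09°.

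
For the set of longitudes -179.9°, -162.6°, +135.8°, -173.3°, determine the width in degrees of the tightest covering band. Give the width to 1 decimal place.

Sort the longitudes: -179.9°, -173.3°, -162.6°, +135.8°.
Eastward gaps between consecutive values (wrapping around): 6.6°, 10.7°, 298.4°, 44.3°.
Largest gap = 298.4° ⇒ minimal covering band is its complement: 360° − 298.4° = 61.6°.
Band runs from +135.8° eastward to -162.6°, crossing the antimeridian.

61.6°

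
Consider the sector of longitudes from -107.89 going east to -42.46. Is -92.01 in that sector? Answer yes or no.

Yes

Band width going east from -107.89° to -42.46°: ((-42.46 − -107.89) mod 360) = 65.43°.
Offset of -92.01° east of the west edge: ((-92.01 − -107.89) mod 360) = 15.88°.
15.88° ≤ 65.43° ⇒ inside.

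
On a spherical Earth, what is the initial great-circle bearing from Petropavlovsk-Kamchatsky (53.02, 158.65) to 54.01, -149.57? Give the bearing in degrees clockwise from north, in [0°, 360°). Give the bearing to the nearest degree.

67°

Δλ = -149.57 − 158.65 = -308.22°; wrapped into (−180°, 180°]: 51.78°.
θ = atan2( sin Δλ · cos φ₂ , cos φ₁ · sin φ₂ − sin φ₁ · cos φ₂ · cos Δλ )
  = atan2(0.46168, 0.19628) = 66.967° → normalised to [0°, 360°): 66.967°.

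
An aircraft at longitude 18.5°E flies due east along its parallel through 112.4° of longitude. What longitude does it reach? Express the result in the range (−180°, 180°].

130.9°E

Start at +18.5°; shift +112.4° → +130.9°.
+130.9° already lies in (−180°, 180°].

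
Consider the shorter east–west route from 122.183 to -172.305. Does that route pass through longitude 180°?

Naïve |-172.305 − 122.183| = 294.488° > 180°, so the shorter arc goes the other way round — across 180°.
Signed shortest Δλ = ((-172.305 − 122.183 + 180) mod 360) − 180 = 65.512°.
Going east by 65.512° from +122.183° passes through 180° before reaching -172.305°.

Yes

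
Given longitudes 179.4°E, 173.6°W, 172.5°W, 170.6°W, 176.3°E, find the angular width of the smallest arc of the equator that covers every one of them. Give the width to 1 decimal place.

Sort the longitudes: -173.6°, -172.5°, -170.6°, +176.3°, +179.4°.
Eastward gaps between consecutive values (wrapping around): 1.1°, 1.9°, 346.9°, 3.1°, 7.0°.
Largest gap = 346.9° ⇒ minimal covering band is its complement: 360° − 346.9° = 13.1°.
Band runs from +176.3° eastward to -170.6°, crossing the antimeridian.

13.1°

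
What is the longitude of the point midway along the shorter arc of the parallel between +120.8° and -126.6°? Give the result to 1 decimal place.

Signed shortest Δλ from +120.8° to -126.6° is +112.6°.
Midpoint longitude = +120.8° + (+112.6°)/2 = +120.8° + 56.3° = +177.1°.
(The naïve average (+120.8 + -126.6)/2 = -2.9° is on the wrong side of the globe.)

+177.1°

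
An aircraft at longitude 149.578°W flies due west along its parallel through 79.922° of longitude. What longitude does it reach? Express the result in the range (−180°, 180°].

130.500°E

Start at -149.578°; shift −79.922° → -229.500°.
-229.500° lies outside (−180°, 180°]; add 360° → +130.500°.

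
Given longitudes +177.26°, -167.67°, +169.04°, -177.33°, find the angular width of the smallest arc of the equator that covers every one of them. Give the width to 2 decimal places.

23.29°

Sort the longitudes: -177.33°, -167.67°, +169.04°, +177.26°.
Eastward gaps between consecutive values (wrapping around): 9.66°, 336.71°, 8.22°, 5.41°.
Largest gap = 336.71° ⇒ minimal covering band is its complement: 360° − 336.71° = 23.29°.
Band runs from +169.04° eastward to -167.67°, crossing the antimeridian.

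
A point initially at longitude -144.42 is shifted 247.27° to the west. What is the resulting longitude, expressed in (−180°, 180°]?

-31.69°

Start at -144.42°; shift −247.27° → -391.69°.
-391.69° lies outside (−180°, 180°]; add 360° → -31.69°.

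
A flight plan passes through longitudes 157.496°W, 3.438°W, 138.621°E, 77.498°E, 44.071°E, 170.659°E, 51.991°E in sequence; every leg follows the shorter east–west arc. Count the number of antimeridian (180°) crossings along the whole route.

Leg 1: -157.496° → -3.438°, shortest Δλ = 154.058° (east) — does not cross 180°.
Leg 2: -3.438° → +138.621°, shortest Δλ = 142.059° (east) — does not cross 180°.
Leg 3: +138.621° → +77.498°, shortest Δλ = -61.123° (west) — does not cross 180°.
Leg 4: +77.498° → +44.071°, shortest Δλ = -33.427° (west) — does not cross 180°.
Leg 5: +44.071° → +170.659°, shortest Δλ = 126.588° (east) — does not cross 180°.
Leg 6: +170.659° → +51.991°, shortest Δλ = -118.668° (west) — does not cross 180°.
Total crossings: 0.

0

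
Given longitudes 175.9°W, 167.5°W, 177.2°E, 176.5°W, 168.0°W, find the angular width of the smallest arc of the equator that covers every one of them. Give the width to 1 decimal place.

15.3°

Sort the longitudes: -176.5°, -175.9°, -168.0°, -167.5°, +177.2°.
Eastward gaps between consecutive values (wrapping around): 0.6°, 7.9°, 0.5°, 344.7°, 6.3°.
Largest gap = 344.7° ⇒ minimal covering band is its complement: 360° − 344.7° = 15.3°.
Band runs from +177.2° eastward to -167.5°, crossing the antimeridian.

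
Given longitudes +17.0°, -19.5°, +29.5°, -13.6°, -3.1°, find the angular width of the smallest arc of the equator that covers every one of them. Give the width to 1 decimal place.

49.0°

Sort the longitudes: -19.5°, -13.6°, -3.1°, +17.0°, +29.5°.
Eastward gaps between consecutive values (wrapping around): 5.9°, 10.5°, 20.1°, 12.5°, 311.0°.
Largest gap = 311.0° ⇒ minimal covering band is its complement: 360° − 311.0° = 49.0°.
Band runs from -19.5° eastward to +29.5°.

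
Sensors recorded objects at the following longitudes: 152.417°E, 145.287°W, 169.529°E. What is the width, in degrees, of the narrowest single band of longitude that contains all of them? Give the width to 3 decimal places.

Sort the longitudes: -145.287°, +152.417°, +169.529°.
Eastward gaps between consecutive values (wrapping around): 297.704°, 17.112°, 45.184°.
Largest gap = 297.704° ⇒ minimal covering band is its complement: 360° − 297.704° = 62.296°.
Band runs from +152.417° eastward to -145.287°, crossing the antimeridian.

62.296°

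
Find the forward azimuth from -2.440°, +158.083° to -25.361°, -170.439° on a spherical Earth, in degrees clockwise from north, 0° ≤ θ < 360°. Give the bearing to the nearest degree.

130°

Δλ = -170.439 − 158.083 = -328.522°; wrapped into (−180°, 180°]: 31.478°.
θ = atan2( sin Δλ · cos φ₂ , cos φ₁ · sin φ₂ − sin φ₁ · cos φ₂ · cos Δλ )
  = atan2(0.47185, -0.39512) = 129.943° → normalised to [0°, 360°): 129.943°.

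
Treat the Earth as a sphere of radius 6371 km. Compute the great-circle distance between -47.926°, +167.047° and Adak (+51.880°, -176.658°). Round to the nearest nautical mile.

6050 nmi

Δλ = -176.658 − 167.047 = -343.705°; wrapped into (−180°, 180°]: 16.295°.
Δφ = 51.880 − -47.926 = 99.806°.
a = sin²(Δφ/2) + cos φ₁ · cos φ₂ · sin²(Δλ/2) = 0.593465.
c = 2·atan2(√a, √(1−a)) = 1.75883 rad → d = 6371·c ≈ 11205.52 km ≈ 6050.49 nmi.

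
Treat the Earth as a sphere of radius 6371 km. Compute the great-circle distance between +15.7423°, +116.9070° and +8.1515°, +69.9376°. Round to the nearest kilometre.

5168 km

Δλ = 69.9376 − 116.9070 = -46.9694°.
Δφ = 8.1515 − 15.7423 = -7.5908°.
a = sin²(Δφ/2) + cos φ₁ · cos φ₂ · sin²(Δλ/2) = 0.155686.
c = 2·atan2(√a, √(1−a)) = 0.81120 rad → d = 6371·c ≈ 5168.17 km.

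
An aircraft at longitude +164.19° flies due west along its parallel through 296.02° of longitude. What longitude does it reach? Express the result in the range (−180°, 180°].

Start at +164.19°; shift −296.02° → -131.83°.
-131.83° already lies in (−180°, 180°].

-131.83°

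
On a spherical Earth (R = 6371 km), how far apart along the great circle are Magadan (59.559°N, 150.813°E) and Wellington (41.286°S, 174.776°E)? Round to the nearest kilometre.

Δλ = 174.776 − 150.813 = 23.963°.
Δφ = -41.286 − 59.559 = -100.845°.
a = sin²(Δφ/2) + cos φ₁ · cos φ₂ · sin²(Δλ/2) = 0.610483.
c = 2·atan2(√a, √(1−a)) = 1.79360 rad → d = 6371·c ≈ 11427.04 km.

11427 km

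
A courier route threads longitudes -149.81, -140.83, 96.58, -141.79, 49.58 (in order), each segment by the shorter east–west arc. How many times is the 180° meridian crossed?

Leg 1: -149.81° → -140.83°, shortest Δλ = 8.98° (east) — does not cross 180°.
Leg 2: -140.83° → +96.58°, shortest Δλ = -122.59° (west) — crosses 180°.
Leg 3: +96.58° → -141.79°, shortest Δλ = 121.63° (east) — crosses 180°.
Leg 4: -141.79° → +49.58°, shortest Δλ = -168.63° (west) — crosses 180°.
Total crossings: 3.

3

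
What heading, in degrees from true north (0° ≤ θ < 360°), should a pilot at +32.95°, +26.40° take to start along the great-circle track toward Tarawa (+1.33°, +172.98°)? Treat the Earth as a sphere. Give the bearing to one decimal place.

49.3°

Δλ = 172.98 − 26.40 = 146.58°.
θ = atan2( sin Δλ · cos φ₂ , cos φ₁ · sin φ₂ − sin φ₁ · cos φ₂ · cos Δλ )
  = atan2(0.55062, 0.47333) = 49.317° → normalised to [0°, 360°): 49.317°.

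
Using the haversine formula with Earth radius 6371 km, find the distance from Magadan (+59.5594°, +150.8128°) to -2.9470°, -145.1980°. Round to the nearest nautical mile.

Δλ = -145.1980 − 150.8128 = -296.0108°; wrapped into (−180°, 180°]: 63.9892°.
Δφ = -2.9470 − 59.5594 = -62.5064°.
a = sin²(Δφ/2) + cos φ₁ · cos φ₂ · sin²(Δλ/2) = 0.411217.
c = 2·atan2(√a, √(1−a)) = 1.39228 rad → d = 6371·c ≈ 8870.24 km ≈ 4789.55 nmi.

4790 nmi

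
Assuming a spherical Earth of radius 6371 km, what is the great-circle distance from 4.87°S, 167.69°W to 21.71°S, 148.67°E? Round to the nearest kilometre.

Δλ = 148.67 − -167.69 = 316.36°; wrapped into (−180°, 180°]: -43.64°.
Δφ = -21.71 − -4.87 = -16.84°.
a = sin²(Δφ/2) + cos φ₁ · cos φ₂ · sin²(Δλ/2) = 0.149333.
c = 2·atan2(√a, √(1−a)) = 0.79353 rad → d = 6371·c ≈ 5055.58 km.

5056 km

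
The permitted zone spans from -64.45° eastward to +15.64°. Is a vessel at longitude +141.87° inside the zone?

Band width going east from -64.45° to +15.64°: ((15.64 − -64.45) mod 360) = 80.09°.
Offset of +141.87° east of the west edge: ((141.87 − -64.45) mod 360) = 206.32°.
206.32° > 80.09° ⇒ outside.

No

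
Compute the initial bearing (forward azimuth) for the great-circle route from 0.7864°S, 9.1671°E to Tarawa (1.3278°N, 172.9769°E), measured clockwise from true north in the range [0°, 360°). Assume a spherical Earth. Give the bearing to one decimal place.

Δλ = 172.9769 − 9.1671 = 163.8098°.
θ = atan2( sin Δλ · cos φ₂ , cos φ₁ · sin φ₂ − sin φ₁ · cos φ₂ · cos Δλ )
  = atan2(0.27875, 0.00999) = 87.947° → normalised to [0°, 360°): 87.947°.

87.9°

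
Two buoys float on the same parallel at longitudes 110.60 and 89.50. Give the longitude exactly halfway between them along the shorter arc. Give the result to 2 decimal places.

+100.05°

Signed shortest Δλ from +110.60° to +89.50° is -21.10°.
Midpoint longitude = +110.60° + (-21.10°)/2 = +110.60° − 10.55° = +100.05°.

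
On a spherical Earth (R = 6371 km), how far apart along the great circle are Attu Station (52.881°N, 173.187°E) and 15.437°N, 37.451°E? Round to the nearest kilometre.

11319 km

Δλ = 37.451 − 173.187 = -135.736°.
Δφ = 15.437 − 52.881 = -37.444°.
a = sin²(Δφ/2) + cos φ₁ · cos φ₂ · sin²(Δλ/2) = 0.602164.
c = 2·atan2(√a, √(1−a)) = 1.77657 rad → d = 6371·c ≈ 11318.55 km.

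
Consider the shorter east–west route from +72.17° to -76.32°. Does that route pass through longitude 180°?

No

Signed shortest Δλ = ((-76.32 − 72.17 + 180) mod 360) − 180 = -148.49°.
Going west by 148.49° from +72.17° reaches -76.32° without touching 180°.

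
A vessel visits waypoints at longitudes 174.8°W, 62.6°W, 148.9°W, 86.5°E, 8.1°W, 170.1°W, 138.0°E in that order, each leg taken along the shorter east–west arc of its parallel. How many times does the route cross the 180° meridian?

2

Leg 1: -174.8° → -62.6°, shortest Δλ = 112.2° (east) — does not cross 180°.
Leg 2: -62.6° → -148.9°, shortest Δλ = -86.3° (west) — does not cross 180°.
Leg 3: -148.9° → +86.5°, shortest Δλ = -124.6° (west) — crosses 180°.
Leg 4: +86.5° → -8.1°, shortest Δλ = -94.6° (west) — does not cross 180°.
Leg 5: -8.1° → -170.1°, shortest Δλ = -162.0° (west) — does not cross 180°.
Leg 6: -170.1° → +138.0°, shortest Δλ = -51.9° (west) — crosses 180°.
Total crossings: 2.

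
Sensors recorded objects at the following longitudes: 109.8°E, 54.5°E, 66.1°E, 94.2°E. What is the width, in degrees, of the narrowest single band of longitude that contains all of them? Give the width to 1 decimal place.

55.3°

Sort the longitudes: +54.5°, +66.1°, +94.2°, +109.8°.
Eastward gaps between consecutive values (wrapping around): 11.6°, 28.1°, 15.6°, 304.7°.
Largest gap = 304.7° ⇒ minimal covering band is its complement: 360° − 304.7° = 55.3°.
Band runs from +54.5° eastward to +109.8°.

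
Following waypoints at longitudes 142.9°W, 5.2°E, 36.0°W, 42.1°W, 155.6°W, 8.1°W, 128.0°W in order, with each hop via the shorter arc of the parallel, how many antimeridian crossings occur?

Leg 1: -142.9° → +5.2°, shortest Δλ = 148.1° (east) — does not cross 180°.
Leg 2: +5.2° → -36.0°, shortest Δλ = -41.2° (west) — does not cross 180°.
Leg 3: -36.0° → -42.1°, shortest Δλ = -6.1° (west) — does not cross 180°.
Leg 4: -42.1° → -155.6°, shortest Δλ = -113.5° (west) — does not cross 180°.
Leg 5: -155.6° → -8.1°, shortest Δλ = 147.5° (east) — does not cross 180°.
Leg 6: -8.1° → -128.0°, shortest Δλ = -119.9° (west) — does not cross 180°.
Total crossings: 0.

0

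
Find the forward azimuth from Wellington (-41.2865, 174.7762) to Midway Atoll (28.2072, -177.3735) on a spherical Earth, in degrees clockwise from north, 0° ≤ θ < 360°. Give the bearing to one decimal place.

Δλ = -177.3735 − 174.7762 = -352.1497°; wrapped into (−180°, 180°]: 7.8503°.
θ = atan2( sin Δλ · cos φ₂ , cos φ₁ · sin φ₂ − sin φ₁ · cos φ₂ · cos Δλ )
  = atan2(0.12036, 0.93118) = 7.365° → normalised to [0°, 360°): 7.365°.

7.4°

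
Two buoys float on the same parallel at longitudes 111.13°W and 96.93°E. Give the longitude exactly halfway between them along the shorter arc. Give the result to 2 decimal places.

Signed shortest Δλ from -111.13° to +96.93° is -151.94°.
Midpoint longitude = -111.13° + (-151.94°)/2 = -111.13° − 75.97° = -187.10°.
Normalise into (−180°, 180°]: +172.90°.
(The naïve average (-111.13 + +96.93)/2 = -7.1° is on the wrong side of the globe.)

172.90°E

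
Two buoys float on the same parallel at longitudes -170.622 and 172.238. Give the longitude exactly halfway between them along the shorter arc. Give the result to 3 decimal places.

-179.192°

Signed shortest Δλ from -170.622° to +172.238° is -17.140°.
Midpoint longitude = -170.622° + (-17.140°)/2 = -170.622° − 8.570° = -179.192°.
(The naïve average (-170.622 + +172.238)/2 = 0.808° is on the wrong side of the globe.)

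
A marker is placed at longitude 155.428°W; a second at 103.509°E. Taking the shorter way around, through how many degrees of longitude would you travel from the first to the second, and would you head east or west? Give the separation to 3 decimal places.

Raw difference: 103.509 − -155.428 = 258.937°.
Normalise into (−180°, 180°]: 258.937° − 360° = -101.063°.
Negative ⇒ the second point lies to the west; separation 101.063°.

101.063° west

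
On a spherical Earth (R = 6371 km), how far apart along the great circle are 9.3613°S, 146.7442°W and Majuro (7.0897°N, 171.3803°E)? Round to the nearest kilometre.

4987 km

Δλ = 171.3803 − -146.7442 = 318.1245°; wrapped into (−180°, 180°]: -41.8755°.
Δφ = 7.0897 − -9.3613 = 16.4510°.
a = sin²(Δφ/2) + cos φ₁ · cos φ₂ · sin²(Δλ/2) = 0.145506.
c = 2·atan2(√a, √(1−a)) = 0.78273 rad → d = 6371·c ≈ 4986.80 km.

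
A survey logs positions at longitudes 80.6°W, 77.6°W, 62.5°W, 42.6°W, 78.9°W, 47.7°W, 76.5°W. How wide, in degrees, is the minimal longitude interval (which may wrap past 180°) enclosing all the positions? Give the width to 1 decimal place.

38.0°

Sort the longitudes: -80.6°, -78.9°, -77.6°, -76.5°, -62.5°, -47.7°, -42.6°.
Eastward gaps between consecutive values (wrapping around): 1.7°, 1.3°, 1.1°, 14.0°, 14.8°, 5.1°, 322.0°.
Largest gap = 322.0° ⇒ minimal covering band is its complement: 360° − 322.0° = 38.0°.
Band runs from -80.6° eastward to -42.6°.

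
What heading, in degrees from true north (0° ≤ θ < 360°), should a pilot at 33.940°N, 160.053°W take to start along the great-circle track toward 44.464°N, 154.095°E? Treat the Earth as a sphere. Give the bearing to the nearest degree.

301°

Δλ = 154.095 − -160.053 = 314.148°; wrapped into (−180°, 180°]: -45.852°.
θ = atan2( sin Δλ · cos φ₂ , cos φ₁ · sin φ₂ − sin φ₁ · cos φ₂ · cos Δλ )
  = atan2(-0.51210, 0.30358) = -59.340° → normalised to [0°, 360°): 300.660°.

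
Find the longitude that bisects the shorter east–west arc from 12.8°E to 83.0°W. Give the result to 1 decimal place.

Signed shortest Δλ from +12.8° to -83.0° is -95.8°.
Midpoint longitude = +12.8° + (-95.8°)/2 = +12.8° − 47.9° = -35.1°.

35.1°W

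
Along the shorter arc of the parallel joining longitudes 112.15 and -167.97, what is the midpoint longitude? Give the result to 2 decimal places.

+152.09°

Signed shortest Δλ from +112.15° to -167.97° is +79.88°.
Midpoint longitude = +112.15° + (+79.88°)/2 = +112.15° + 39.94° = +152.09°.
(The naïve average (+112.15 + -167.97)/2 = -27.91° is on the wrong side of the globe.)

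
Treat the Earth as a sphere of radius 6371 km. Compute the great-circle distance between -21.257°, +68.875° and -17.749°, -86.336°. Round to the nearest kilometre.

Δλ = -86.336 − 68.875 = -155.211°.
Δφ = -17.749 − -21.257 = 3.508°.
a = sin²(Δφ/2) + cos φ₁ · cos φ₂ · sin²(Δλ/2) = 0.847647.
c = 2·atan2(√a, √(1−a)) = 2.33963 rad → d = 6371·c ≈ 14905.76 km.

14906 km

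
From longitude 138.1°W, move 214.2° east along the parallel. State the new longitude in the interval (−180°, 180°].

Start at -138.1°; shift +214.2° → +76.1°.
+76.1° already lies in (−180°, 180°].

76.1°E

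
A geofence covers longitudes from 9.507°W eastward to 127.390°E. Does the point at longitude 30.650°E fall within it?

Band width going east from -9.507° to +127.390°: ((127.390 − -9.507) mod 360) = 136.897°.
Offset of +30.650° east of the west edge: ((30.650 − -9.507) mod 360) = 40.157°.
40.157° ≤ 136.897° ⇒ inside.

Yes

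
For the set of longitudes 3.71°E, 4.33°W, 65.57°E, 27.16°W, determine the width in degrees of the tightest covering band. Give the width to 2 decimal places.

92.73°

Sort the longitudes: -27.16°, -4.33°, +3.71°, +65.57°.
Eastward gaps between consecutive values (wrapping around): 22.83°, 8.04°, 61.86°, 267.27°.
Largest gap = 267.27° ⇒ minimal covering band is its complement: 360° − 267.27° = 92.73°.
Band runs from -27.16° eastward to +65.57°.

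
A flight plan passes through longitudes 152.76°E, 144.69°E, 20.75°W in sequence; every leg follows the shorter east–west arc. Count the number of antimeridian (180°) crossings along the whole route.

0

Leg 1: +152.76° → +144.69°, shortest Δλ = -8.07° (west) — does not cross 180°.
Leg 2: +144.69° → -20.75°, shortest Δλ = -165.44° (west) — does not cross 180°.
Total crossings: 0.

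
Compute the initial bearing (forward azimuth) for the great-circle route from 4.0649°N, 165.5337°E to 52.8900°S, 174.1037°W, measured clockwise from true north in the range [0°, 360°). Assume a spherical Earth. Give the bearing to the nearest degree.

166°

Δλ = -174.1037 − 165.5337 = -339.6374°; wrapped into (−180°, 180°]: 20.3626°.
θ = atan2( sin Δλ · cos φ₂ , cos φ₁ · sin φ₂ − sin φ₁ · cos φ₂ · cos Δλ )
  = atan2(0.20994, -0.83557) = 165.896° → normalised to [0°, 360°): 165.896°.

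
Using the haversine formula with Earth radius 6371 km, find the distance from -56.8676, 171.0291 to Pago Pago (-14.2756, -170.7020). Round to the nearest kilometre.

Δλ = -170.7020 − 171.0291 = -341.7311°; wrapped into (−180°, 180°]: 18.2689°.
Δφ = -14.2756 − -56.8676 = 42.5920°.
a = sin²(Δφ/2) + cos φ₁ · cos φ₂ · sin²(Δλ/2) = 0.145254.
c = 2·atan2(√a, √(1−a)) = 0.78202 rad → d = 6371·c ≈ 4982.24 km.

4982 km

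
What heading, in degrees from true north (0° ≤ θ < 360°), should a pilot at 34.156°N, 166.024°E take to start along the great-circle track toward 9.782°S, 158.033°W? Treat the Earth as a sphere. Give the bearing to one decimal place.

135.5°

Δλ = -158.033 − 166.024 = -324.057°; wrapped into (−180°, 180°]: 35.943°.
θ = atan2( sin Δλ · cos φ₂ , cos φ₁ · sin φ₂ − sin φ₁ · cos φ₂ · cos Δλ )
  = atan2(0.57845, -0.58853) = 135.495° → normalised to [0°, 360°): 135.495°.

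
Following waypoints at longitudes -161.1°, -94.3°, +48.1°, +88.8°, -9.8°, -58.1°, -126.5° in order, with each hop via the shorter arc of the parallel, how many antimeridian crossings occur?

0

Leg 1: -161.1° → -94.3°, shortest Δλ = 66.8° (east) — does not cross 180°.
Leg 2: -94.3° → +48.1°, shortest Δλ = 142.4° (east) — does not cross 180°.
Leg 3: +48.1° → +88.8°, shortest Δλ = 40.7° (east) — does not cross 180°.
Leg 4: +88.8° → -9.8°, shortest Δλ = -98.6° (west) — does not cross 180°.
Leg 5: -9.8° → -58.1°, shortest Δλ = -48.3° (west) — does not cross 180°.
Leg 6: -58.1° → -126.5°, shortest Δλ = -68.4° (west) — does not cross 180°.
Total crossings: 0.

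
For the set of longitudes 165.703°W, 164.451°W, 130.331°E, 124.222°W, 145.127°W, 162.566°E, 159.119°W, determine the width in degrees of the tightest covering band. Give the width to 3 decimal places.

Sort the longitudes: -165.703°, -164.451°, -159.119°, -145.127°, -124.222°, +130.331°, +162.566°.
Eastward gaps between consecutive values (wrapping around): 1.252°, 5.332°, 13.992°, 20.905°, 254.553°, 32.235°, 31.731°.
Largest gap = 254.553° ⇒ minimal covering band is its complement: 360° − 254.553° = 105.447°.
Band runs from +130.331° eastward to -124.222°, crossing the antimeridian.

105.447°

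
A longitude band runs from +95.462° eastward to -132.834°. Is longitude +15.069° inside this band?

Band width going east from +95.462° to -132.834°: ((-132.834 − 95.462) mod 360) = 131.704°.
Offset of +15.069° east of the west edge: ((15.069 − 95.462) mod 360) = 279.607°.
279.607° > 131.704° ⇒ outside.

No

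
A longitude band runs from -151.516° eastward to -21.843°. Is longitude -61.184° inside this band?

Yes

Band width going east from -151.516° to -21.843°: ((-21.843 − -151.516) mod 360) = 129.673°.
Offset of -61.184° east of the west edge: ((-61.184 − -151.516) mod 360) = 90.332°.
90.332° ≤ 129.673° ⇒ inside.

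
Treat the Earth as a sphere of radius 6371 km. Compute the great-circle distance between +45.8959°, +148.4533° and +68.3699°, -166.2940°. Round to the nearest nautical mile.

Δλ = -166.2940 − 148.4533 = -314.7473°; wrapped into (−180°, 180°]: 45.2527°.
Δφ = 68.3699 − 45.8959 = 22.4740°.
a = sin²(Δφ/2) + cos φ₁ · cos φ₂ · sin²(Δλ/2) = 0.075944.
c = 2·atan2(√a, √(1−a)) = 0.55838 rad → d = 6371·c ≈ 3557.47 km ≈ 1920.88 nmi.

1921 nmi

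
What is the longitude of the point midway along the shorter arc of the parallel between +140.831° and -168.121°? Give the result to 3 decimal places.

+166.355°

Signed shortest Δλ from +140.831° to -168.121° is +51.048°.
Midpoint longitude = +140.831° + (+51.048°)/2 = +140.831° + 25.524° = +166.355°.
(The naïve average (+140.831 + -168.121)/2 = -13.645° is on the wrong side of the globe.)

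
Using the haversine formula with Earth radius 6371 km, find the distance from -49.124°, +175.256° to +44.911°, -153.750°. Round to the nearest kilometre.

10880 km

Δλ = -153.750 − 175.256 = -329.006°; wrapped into (−180°, 180°]: 30.994°.
Δφ = 44.911 − -49.124 = 94.035°.
a = sin²(Δφ/2) + cos φ₁ · cos φ₂ · sin²(Δλ/2) = 0.568269.
c = 2·atan2(√a, √(1−a)) = 1.70776 rad → d = 6371·c ≈ 10880.16 km.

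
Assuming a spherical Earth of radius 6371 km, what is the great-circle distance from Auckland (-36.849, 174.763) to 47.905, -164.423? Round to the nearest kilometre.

9648 km

Δλ = -164.423 − 174.763 = -339.186°; wrapped into (−180°, 180°]: 20.814°.
Δφ = 47.905 − -36.849 = 84.754°.
a = sin²(Δφ/2) + cos φ₁ · cos φ₂ · sin²(Δλ/2) = 0.471788.
c = 2·atan2(√a, √(1−a)) = 1.51434 rad → d = 6371·c ≈ 9647.88 km.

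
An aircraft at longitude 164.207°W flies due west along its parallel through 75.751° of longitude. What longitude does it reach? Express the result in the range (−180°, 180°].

120.042°E

Start at -164.207°; shift −75.751° → -239.958°.
-239.958° lies outside (−180°, 180°]; add 360° → +120.042°.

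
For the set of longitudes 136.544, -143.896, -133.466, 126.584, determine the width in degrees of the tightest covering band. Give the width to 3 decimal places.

Sort the longitudes: -143.896°, -133.466°, +126.584°, +136.544°.
Eastward gaps between consecutive values (wrapping around): 10.430°, 260.050°, 9.960°, 79.560°.
Largest gap = 260.050° ⇒ minimal covering band is its complement: 360° − 260.050° = 99.950°.
Band runs from +126.584° eastward to -133.466°, crossing the antimeridian.

99.950°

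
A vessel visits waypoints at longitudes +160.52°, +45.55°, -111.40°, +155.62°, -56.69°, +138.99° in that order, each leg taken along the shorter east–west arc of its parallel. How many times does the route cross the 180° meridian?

3

Leg 1: +160.52° → +45.55°, shortest Δλ = -114.97° (west) — does not cross 180°.
Leg 2: +45.55° → -111.40°, shortest Δλ = -156.95° (west) — does not cross 180°.
Leg 3: -111.40° → +155.62°, shortest Δλ = -92.98° (west) — crosses 180°.
Leg 4: +155.62° → -56.69°, shortest Δλ = 147.69° (east) — crosses 180°.
Leg 5: -56.69° → +138.99°, shortest Δλ = -164.32° (west) — crosses 180°.
Total crossings: 3.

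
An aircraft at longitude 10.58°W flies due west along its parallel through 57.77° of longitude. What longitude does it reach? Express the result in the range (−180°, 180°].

68.35°W

Start at -10.58°; shift −57.77° → -68.35°.
-68.35° already lies in (−180°, 180°].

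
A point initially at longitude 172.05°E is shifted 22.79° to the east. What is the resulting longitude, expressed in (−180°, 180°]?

165.16°W

Start at +172.05°; shift +22.79° → +194.84°.
+194.84° lies outside (−180°, 180°]; subtract 360° → -165.16°.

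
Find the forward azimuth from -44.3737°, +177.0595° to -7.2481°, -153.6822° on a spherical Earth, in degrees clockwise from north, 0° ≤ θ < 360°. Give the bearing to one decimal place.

43.3°

Δλ = -153.6822 − 177.0595 = -330.7417°; wrapped into (−180°, 180°]: 29.2583°.
θ = atan2( sin Δλ · cos φ₂ , cos φ₁ · sin φ₂ − sin φ₁ · cos φ₂ · cos Δλ )
  = atan2(0.48484, 0.51506) = 43.269° → normalised to [0°, 360°): 43.269°.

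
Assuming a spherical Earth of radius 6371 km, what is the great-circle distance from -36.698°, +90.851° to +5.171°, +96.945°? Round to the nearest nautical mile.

2537 nmi

Δλ = 96.945 − 90.851 = 6.094°.
Δφ = 5.171 − -36.698 = 41.869°.
a = sin²(Δφ/2) + cos φ₁ · cos φ₂ · sin²(Δλ/2) = 0.129920.
c = 2·atan2(√a, √(1−a)) = 0.73749 rad → d = 6371·c ≈ 4698.53 km ≈ 2537.01 nmi.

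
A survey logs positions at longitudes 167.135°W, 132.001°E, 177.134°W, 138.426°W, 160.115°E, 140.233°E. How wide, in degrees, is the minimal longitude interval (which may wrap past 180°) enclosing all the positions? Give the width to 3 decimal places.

Sort the longitudes: -177.134°, -167.135°, -138.426°, +132.001°, +140.233°, +160.115°.
Eastward gaps between consecutive values (wrapping around): 9.999°, 28.709°, 270.427°, 8.232°, 19.882°, 22.751°.
Largest gap = 270.427° ⇒ minimal covering band is its complement: 360° − 270.427° = 89.573°.
Band runs from +132.001° eastward to -138.426°, crossing the antimeridian.

89.573°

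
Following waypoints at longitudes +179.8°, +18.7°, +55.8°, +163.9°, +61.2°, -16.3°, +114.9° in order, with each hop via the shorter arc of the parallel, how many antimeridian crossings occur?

0

Leg 1: +179.8° → +18.7°, shortest Δλ = -161.1° (west) — does not cross 180°.
Leg 2: +18.7° → +55.8°, shortest Δλ = 37.1° (east) — does not cross 180°.
Leg 3: +55.8° → +163.9°, shortest Δλ = 108.1° (east) — does not cross 180°.
Leg 4: +163.9° → +61.2°, shortest Δλ = -102.7° (west) — does not cross 180°.
Leg 5: +61.2° → -16.3°, shortest Δλ = -77.5° (west) — does not cross 180°.
Leg 6: -16.3° → +114.9°, shortest Δλ = 131.2° (east) — does not cross 180°.
Total crossings: 0.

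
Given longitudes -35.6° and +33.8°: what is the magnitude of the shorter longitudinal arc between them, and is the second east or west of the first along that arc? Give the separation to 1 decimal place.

69.4° east

Raw difference: 33.8 − -35.6 = 69.4°.
Normalise into (−180°, 180°]: 69.4° stays 69.4°.
Positive ⇒ the second point lies to the east; separation 69.4°.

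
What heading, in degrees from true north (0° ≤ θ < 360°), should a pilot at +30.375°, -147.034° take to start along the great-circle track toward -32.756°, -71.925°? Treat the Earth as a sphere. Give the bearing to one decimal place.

125.3°

Δλ = -71.925 − -147.034 = 75.109°.
θ = atan2( sin Δλ · cos φ₂ , cos φ₁ · sin φ₂ − sin φ₁ · cos φ₂ · cos Δλ )
  = atan2(0.81274, -0.57607) = 125.329° → normalised to [0°, 360°): 125.329°.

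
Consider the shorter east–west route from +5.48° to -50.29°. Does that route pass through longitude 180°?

Signed shortest Δλ = ((-50.29 − 5.48 + 180) mod 360) − 180 = -55.77°.
Going west by 55.77° from +5.48° reaches -50.29° without touching 180°.

No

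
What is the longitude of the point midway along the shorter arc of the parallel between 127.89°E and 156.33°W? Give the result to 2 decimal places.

165.78°E

Signed shortest Δλ from +127.89° to -156.33° is +75.78°.
Midpoint longitude = +127.89° + (+75.78°)/2 = +127.89° + 37.89° = +165.78°.
(The naïve average (+127.89 + -156.33)/2 = -14.22° is on the wrong side of the globe.)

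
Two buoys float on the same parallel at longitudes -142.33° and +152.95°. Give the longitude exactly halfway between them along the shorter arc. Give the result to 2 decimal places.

Signed shortest Δλ from -142.33° to +152.95° is -64.72°.
Midpoint longitude = -142.33° + (-64.72°)/2 = -142.33° − 32.36° = -174.69°.
(The naïve average (-142.33 + +152.95)/2 = 5.31° is on the wrong side of the globe.)

-174.69°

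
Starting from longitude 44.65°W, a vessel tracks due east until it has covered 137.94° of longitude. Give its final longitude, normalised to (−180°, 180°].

Start at -44.65°; shift +137.94° → +93.29°.
+93.29° already lies in (−180°, 180°].

93.29°E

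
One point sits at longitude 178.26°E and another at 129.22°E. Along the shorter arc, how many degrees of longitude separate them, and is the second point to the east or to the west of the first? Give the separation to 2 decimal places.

Raw difference: 129.22 − 178.26 = -49.04°.
Normalise into (−180°, 180°]: -49.04° stays -49.04°.
Negative ⇒ the second point lies to the west; separation 49.04°.

49.04° west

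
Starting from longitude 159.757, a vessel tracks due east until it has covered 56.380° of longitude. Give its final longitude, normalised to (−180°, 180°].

Start at +159.757°; shift +56.380° → +216.137°.
+216.137° lies outside (−180°, 180°]; subtract 360° → -143.863°.

-143.863°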